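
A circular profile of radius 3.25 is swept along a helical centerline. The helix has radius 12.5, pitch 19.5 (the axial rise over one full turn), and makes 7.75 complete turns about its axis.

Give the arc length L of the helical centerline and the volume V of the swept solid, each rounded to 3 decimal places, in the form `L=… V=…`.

L=627.164 V=20811.223

2πR = 2π·12.5 = 78.539816
per-turn = √(78.539816² + 19.5²) = √(6168.5028 + 380.25) = √6548.7528 = 80.924364
L = 7.75 × 80.924364 = 627.163824
V = π·3.25² × L = 33.183072 × 627.163824 = 20811.222579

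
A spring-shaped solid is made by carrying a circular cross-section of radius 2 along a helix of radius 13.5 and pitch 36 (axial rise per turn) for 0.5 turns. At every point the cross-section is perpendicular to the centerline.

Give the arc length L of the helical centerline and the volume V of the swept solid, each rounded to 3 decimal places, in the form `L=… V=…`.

2πR = 2π·13.5 = 84.823002
per-turn = √(84.823002² + 36²) = √(7194.9416 + 1296) = √8490.9416 = 92.146305
L = 0.5 × 92.146305 = 46.073153
V = π·2² × L = 12.566371 × 46.073153 = 578.972313

L=46.073 V=578.972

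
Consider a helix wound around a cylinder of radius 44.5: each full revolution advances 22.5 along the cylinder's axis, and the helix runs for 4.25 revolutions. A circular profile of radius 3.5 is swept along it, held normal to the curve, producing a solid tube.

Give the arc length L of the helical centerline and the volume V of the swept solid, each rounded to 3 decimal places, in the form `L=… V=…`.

2πR = 2π·44.5 = 279.601746
per-turn = √(279.601746² + 22.5²) = √(78177.1365 + 506.25) = √78683.3865 = 280.505591
L = 4.25 × 280.505591 = 1192.148761
V = π·3.5² × L = 38.484510 × 1192.148761 = 45879.260915

L=1192.149 V=45879.261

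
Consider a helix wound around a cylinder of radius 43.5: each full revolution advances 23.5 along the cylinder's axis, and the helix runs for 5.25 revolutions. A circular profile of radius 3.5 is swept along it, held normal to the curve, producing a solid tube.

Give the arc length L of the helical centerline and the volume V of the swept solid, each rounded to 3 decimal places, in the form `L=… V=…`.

2πR = 2π·43.5 = 273.318561
per-turn = √(273.318561² + 23.5²) = √(74703.0357 + 552.25) = √75255.2857 = 274.326969
L = 5.25 × 274.326969 = 1440.216585
V = π·3.5² × L = 38.484510 × 1440.216585 = 55426.029587

L=1440.217 V=55426.030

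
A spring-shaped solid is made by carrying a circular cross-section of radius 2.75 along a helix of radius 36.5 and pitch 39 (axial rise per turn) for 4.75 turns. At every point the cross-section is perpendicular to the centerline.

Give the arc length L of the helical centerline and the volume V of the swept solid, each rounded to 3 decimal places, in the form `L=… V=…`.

2πR = 2π·36.5 = 229.336264
per-turn = √(229.336264² + 39²) = √(52595.1219 + 1521) = √54116.1219 = 232.628721
L = 4.75 × 232.628721 = 1104.986425
V = π·2.75² × L = 23.758294 × 1104.986425 = 26252.592839

L=1104.986 V=26252.593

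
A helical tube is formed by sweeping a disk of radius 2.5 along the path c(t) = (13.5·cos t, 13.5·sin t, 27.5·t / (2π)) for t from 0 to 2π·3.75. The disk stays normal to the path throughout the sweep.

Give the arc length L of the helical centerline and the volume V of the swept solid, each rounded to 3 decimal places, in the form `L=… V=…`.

L=334.385 V=6565.643

2πR = 2π·13.5 = 84.823002
per-turn = √(84.823002² + 27.5²) = √(7194.9416 + 756.25) = √7951.1916 = 89.169454
L = 3.75 × 89.169454 = 334.385454
V = π·2.5² × L = 19.634954 × 334.385454 = 6565.643040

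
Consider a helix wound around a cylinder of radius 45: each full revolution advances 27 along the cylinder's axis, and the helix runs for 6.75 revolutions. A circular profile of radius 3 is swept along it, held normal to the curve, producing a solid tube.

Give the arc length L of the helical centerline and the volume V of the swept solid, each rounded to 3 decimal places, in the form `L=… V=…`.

L=1917.200 V=54207.541

2πR = 2π·45 = 282.743339
per-turn = √(282.743339² + 27²) = √(79943.7956 + 729) = √80672.7956 = 284.029568
L = 6.75 × 284.029568 = 1917.199586
V = π·3² × L = 28.274334 × 1917.199586 = 54207.541208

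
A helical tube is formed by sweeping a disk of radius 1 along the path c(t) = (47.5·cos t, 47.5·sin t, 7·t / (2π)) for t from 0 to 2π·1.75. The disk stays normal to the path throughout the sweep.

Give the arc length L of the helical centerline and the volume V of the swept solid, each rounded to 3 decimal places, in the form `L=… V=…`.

2πR = 2π·47.5 = 298.451302
per-turn = √(298.451302² + 7²) = √(89073.1797 + 49) = √89122.1797 = 298.533381
L = 1.75 × 298.533381 = 522.433417
V = π·1² × L = 3.141593 × 522.433417 = 1641.272985

L=522.433 V=1641.273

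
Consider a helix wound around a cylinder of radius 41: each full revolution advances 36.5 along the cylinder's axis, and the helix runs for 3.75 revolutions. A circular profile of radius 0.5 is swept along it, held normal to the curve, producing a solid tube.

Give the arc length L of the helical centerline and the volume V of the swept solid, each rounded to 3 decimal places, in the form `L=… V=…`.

L=975.688 V=766.304

2πR = 2π·41 = 257.610598
per-turn = √(257.610598² + 36.5²) = √(66363.2200 + 1332.25) = √67695.4700 = 260.183531
L = 3.75 × 260.183531 = 975.688243
V = π·0.5² × L = 0.785398 × 975.688243 = 766.303754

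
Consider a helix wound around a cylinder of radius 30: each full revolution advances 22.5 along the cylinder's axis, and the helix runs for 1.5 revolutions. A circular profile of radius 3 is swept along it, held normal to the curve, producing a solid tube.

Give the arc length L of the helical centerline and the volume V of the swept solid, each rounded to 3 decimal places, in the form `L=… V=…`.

L=284.751 V=8051.131

2πR = 2π·30 = 188.495559
per-turn = √(188.495559² + 22.5²) = √(35530.5758 + 506.25) = √36036.8258 = 189.833679
L = 1.5 × 189.833679 = 284.750519
V = π·3² × L = 28.274334 × 284.750519 = 8051.131251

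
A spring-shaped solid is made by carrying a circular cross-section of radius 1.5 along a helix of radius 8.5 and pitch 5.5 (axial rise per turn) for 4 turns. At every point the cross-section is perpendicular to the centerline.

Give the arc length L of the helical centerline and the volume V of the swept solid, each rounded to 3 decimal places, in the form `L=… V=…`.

L=214.758 V=1518.036

2πR = 2π·8.5 = 53.407075
per-turn = √(53.407075² + 5.5²) = √(2852.3157 + 30.25) = √2882.5657 = 53.689530
L = 4 × 53.689530 = 214.758122
V = π·1.5² × L = 7.068583 × 214.758122 = 1518.035708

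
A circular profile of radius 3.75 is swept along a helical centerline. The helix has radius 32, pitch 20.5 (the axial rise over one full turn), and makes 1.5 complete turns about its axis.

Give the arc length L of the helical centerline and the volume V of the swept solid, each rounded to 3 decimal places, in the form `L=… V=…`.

2πR = 2π·32 = 201.061930
per-turn = √(201.061930² + 20.5²) = √(40425.8996 + 420.25) = √40846.1496 = 202.104304
L = 1.5 × 202.104304 = 303.156456
V = π·3.75² × L = 44.178647 × 303.156456 = 13393.041951

L=303.156 V=13393.042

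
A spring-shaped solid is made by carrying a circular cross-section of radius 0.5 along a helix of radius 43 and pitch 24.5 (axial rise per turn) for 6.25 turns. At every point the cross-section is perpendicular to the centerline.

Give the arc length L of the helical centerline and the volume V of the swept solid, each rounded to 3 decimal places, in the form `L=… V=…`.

L=1695.535 V=1331.670

2πR = 2π·43 = 270.176968
per-turn = √(270.176968² + 24.5²) = √(72995.5942 + 600.25) = √73595.8442 = 271.285540
L = 6.25 × 271.285540 = 1695.534624
V = π·0.5² × L = 0.785398 × 1695.534624 = 1331.669780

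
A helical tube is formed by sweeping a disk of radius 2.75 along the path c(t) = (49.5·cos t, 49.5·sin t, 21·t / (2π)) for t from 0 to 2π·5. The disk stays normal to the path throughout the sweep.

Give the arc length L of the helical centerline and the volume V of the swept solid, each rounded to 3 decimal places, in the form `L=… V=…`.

L=1558.629 V=37030.370

2πR = 2π·49.5 = 311.017673
per-turn = √(311.017673² + 21²) = √(96731.9927 + 441) = √97172.9927 = 311.725829
L = 5 × 311.725829 = 1558.629147
V = π·2.75² × L = 23.758294 × 1558.629147 = 37030.370205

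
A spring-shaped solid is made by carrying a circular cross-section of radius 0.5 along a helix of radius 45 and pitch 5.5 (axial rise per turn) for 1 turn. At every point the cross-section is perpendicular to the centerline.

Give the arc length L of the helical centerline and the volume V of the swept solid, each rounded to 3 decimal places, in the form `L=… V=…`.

L=282.797 V=222.108

2πR = 2π·45 = 282.743339
per-turn = √(282.743339² + 5.5²) = √(79943.7956 + 30.25) = √79974.0456 = 282.796828
L = 1 × 282.796828 = 282.796828
V = π·0.5² × L = 0.785398 × 282.796828 = 222.108109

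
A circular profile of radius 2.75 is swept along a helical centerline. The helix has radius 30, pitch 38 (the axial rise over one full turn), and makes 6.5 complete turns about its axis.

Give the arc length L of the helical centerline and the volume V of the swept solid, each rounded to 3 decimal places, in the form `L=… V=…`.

L=1249.870 V=29694.787

2πR = 2π·30 = 188.495559
per-turn = √(188.495559² + 38²) = √(35530.5758 + 1444) = √36974.5758 = 192.287742
L = 6.5 × 192.287742 = 1249.870325
V = π·2.75² × L = 23.758294 × 1249.870325 = 29694.787197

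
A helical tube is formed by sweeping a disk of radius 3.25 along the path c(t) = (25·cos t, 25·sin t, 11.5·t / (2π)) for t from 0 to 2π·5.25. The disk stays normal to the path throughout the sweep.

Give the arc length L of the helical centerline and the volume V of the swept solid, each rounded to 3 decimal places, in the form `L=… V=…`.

L=826.875 V=27438.259

2πR = 2π·25 = 157.079633
per-turn = √(157.079633² + 11.5²) = √(24674.0110 + 132.25) = √24806.2610 = 157.500035
L = 5.25 × 157.500035 = 826.875183
V = π·3.25² × L = 33.183072 × 826.875183 = 27438.259079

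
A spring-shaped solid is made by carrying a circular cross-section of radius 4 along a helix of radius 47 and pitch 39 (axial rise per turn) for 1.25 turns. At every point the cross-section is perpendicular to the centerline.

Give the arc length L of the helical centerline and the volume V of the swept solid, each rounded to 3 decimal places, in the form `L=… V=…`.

L=372.342 V=18715.965

2πR = 2π·47 = 295.309709
per-turn = √(295.309709² + 39²) = √(87207.8245 + 1521) = √88728.8245 = 297.873840
L = 1.25 × 297.873840 = 372.342300
V = π·4² × L = 50.265482 × 372.342300 = 18715.965342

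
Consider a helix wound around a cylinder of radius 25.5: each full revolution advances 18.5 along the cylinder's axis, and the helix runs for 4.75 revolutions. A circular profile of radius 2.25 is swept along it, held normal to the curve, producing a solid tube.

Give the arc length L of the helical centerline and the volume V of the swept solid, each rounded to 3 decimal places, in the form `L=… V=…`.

2πR = 2π·25.5 = 160.221225
per-turn = √(160.221225² + 18.5²) = √(25670.8410 + 342.25) = √26013.0910 = 161.285743
L = 4.75 × 161.285743 = 766.107281
V = π·2.25² × L = 15.904313 × 766.107281 = 12184.409850

L=766.107 V=12184.410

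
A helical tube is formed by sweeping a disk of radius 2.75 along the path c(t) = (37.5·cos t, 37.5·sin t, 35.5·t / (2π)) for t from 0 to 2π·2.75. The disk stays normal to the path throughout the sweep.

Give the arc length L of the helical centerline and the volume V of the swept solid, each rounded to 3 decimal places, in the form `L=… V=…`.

2πR = 2π·37.5 = 235.619449
per-turn = √(235.619449² + 35.5²) = √(55516.5248 + 1260.25) = √56776.7748 = 238.278775
L = 2.75 × 238.278775 = 655.266632
V = π·2.75² × L = 23.758294 × 655.266632 = 15568.017583

L=655.267 V=15568.018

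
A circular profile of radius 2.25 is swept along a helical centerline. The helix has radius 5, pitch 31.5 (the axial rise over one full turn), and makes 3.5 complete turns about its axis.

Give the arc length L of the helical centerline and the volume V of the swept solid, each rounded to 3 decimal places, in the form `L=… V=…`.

L=155.709 V=2476.446

2πR = 2π·5 = 31.415927
per-turn = √(31.415927² + 31.5²) = √(986.9604 + 992.25) = √1979.2104 = 44.488318
L = 3.5 × 44.488318 = 155.709113
V = π·2.25² × L = 15.904313 × 155.709113 = 2476.446441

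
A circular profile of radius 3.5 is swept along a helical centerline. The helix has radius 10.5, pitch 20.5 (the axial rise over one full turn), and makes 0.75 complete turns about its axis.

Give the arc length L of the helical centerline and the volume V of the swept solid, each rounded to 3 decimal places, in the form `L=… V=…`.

L=51.814 V=1994.029

2πR = 2π·10.5 = 65.973446
per-turn = √(65.973446² + 20.5²) = √(4352.4955 + 420.25) = √4772.7455 = 69.085060
L = 0.75 × 69.085060 = 51.813795
V = π·3.5² × L = 38.484510 × 51.813795 = 1994.028518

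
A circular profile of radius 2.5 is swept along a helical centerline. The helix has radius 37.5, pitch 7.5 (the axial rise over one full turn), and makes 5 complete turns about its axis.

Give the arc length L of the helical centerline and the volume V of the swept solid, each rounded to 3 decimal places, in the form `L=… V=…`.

L=1178.694 V=23143.601

2πR = 2π·37.5 = 235.619449
per-turn = √(235.619449² + 7.5²) = √(55516.5248 + 56.25) = √55572.7748 = 235.738785
L = 5 × 235.738785 = 1178.693925
V = π·2.5² × L = 19.634954 × 1178.693925 = 23143.601098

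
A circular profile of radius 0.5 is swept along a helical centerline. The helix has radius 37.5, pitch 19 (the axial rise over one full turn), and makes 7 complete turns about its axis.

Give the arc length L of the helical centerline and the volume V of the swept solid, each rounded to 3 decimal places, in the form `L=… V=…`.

2πR = 2π·37.5 = 235.619449
per-turn = √(235.619449² + 19²) = √(55516.5248 + 361) = √55877.5248 = 236.384273
L = 7 × 236.384273 = 1654.689914
V = π·0.5² × L = 0.785398 × 1654.689914 = 1299.590420

L=1654.690 V=1299.590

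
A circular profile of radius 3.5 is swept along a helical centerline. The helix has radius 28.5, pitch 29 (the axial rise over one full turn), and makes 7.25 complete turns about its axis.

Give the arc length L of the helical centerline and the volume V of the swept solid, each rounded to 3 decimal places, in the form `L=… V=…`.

2πR = 2π·28.5 = 179.070781
per-turn = √(179.070781² + 29²) = √(32066.3447 + 841) = √32907.3447 = 181.403817
L = 7.25 × 181.403817 = 1315.177671
V = π·3.5² × L = 38.484510 × 1315.177671 = 50613.968232

L=1315.178 V=50613.968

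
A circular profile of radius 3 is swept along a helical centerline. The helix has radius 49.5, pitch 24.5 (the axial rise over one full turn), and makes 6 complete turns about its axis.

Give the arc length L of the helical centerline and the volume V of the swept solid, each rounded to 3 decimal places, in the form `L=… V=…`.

2πR = 2π·49.5 = 311.017673
per-turn = √(311.017673² + 24.5²) = √(96731.9927 + 600.25) = √97332.2427 = 311.981158
L = 6 × 311.981158 = 1871.886946
V = π·3² × L = 28.274334 × 1871.886946 = 52926.356500

L=1871.887 V=52926.357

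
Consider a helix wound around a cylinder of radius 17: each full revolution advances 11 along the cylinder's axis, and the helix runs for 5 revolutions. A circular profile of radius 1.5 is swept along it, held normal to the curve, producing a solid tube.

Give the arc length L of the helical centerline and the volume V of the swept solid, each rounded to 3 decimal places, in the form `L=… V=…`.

2πR = 2π·17 = 106.814150
per-turn = √(106.814150² + 11²) = √(11409.2627 + 121) = √11530.2627 = 107.379061
L = 5 × 107.379061 = 536.895304
V = π·1.5² × L = 7.068583 × 536.895304 = 3795.089270

L=536.895 V=3795.089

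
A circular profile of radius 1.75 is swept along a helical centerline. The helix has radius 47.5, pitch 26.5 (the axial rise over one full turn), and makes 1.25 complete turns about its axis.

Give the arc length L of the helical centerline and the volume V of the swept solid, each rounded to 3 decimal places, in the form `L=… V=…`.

L=374.532 V=3603.419

2πR = 2π·47.5 = 298.451302
per-turn = √(298.451302² + 26.5²) = √(89073.1797 + 702.25) = √89775.4297 = 299.625482
L = 1.25 × 299.625482 = 374.531853
V = π·1.75² × L = 9.621128 × 374.531853 = 3603.418711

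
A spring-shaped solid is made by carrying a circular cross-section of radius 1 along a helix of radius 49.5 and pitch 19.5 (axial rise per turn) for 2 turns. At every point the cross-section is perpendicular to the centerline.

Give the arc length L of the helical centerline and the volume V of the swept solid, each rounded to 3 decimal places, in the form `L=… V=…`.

2πR = 2π·49.5 = 311.017673
per-turn = √(311.017673² + 19.5²) = √(96731.9927 + 380.25) = √97112.2427 = 311.628373
L = 2 × 311.628373 = 623.256746
V = π·1² × L = 3.141593 × 623.256746 = 1958.018813

L=623.257 V=1958.019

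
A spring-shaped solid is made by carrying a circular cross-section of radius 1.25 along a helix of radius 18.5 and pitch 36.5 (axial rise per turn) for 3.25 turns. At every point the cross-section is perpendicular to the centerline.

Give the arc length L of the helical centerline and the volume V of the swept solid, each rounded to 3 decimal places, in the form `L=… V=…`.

2πR = 2π·18.5 = 116.238928
per-turn = √(116.238928² + 36.5²) = √(13511.4884 + 1332.25) = √14843.7384 = 121.834882
L = 3.25 × 121.834882 = 395.963366
V = π·1.25² × L = 4.908739 × 395.963366 = 1943.680627

L=395.963 V=1943.681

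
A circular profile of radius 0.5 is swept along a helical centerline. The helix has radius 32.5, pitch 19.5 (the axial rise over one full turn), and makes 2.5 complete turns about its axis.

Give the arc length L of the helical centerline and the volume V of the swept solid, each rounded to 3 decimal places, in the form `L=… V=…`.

L=512.831 V=402.777

2πR = 2π·32.5 = 204.203522
per-turn = √(204.203522² + 19.5²) = √(41699.0786 + 380.25) = √42079.3286 = 205.132466
L = 2.5 × 205.132466 = 512.831165
V = π·0.5² × L = 0.785398 × 512.831165 = 402.776655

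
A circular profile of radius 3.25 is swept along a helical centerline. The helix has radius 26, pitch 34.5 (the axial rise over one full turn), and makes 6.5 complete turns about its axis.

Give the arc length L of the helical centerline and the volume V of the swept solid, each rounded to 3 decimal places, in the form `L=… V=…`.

L=1085.279 V=36012.901

2πR = 2π·26 = 163.362818
per-turn = √(163.362818² + 34.5²) = √(26687.4103 + 1190.25) = √27877.6603 = 166.966045
L = 6.5 × 166.966045 = 1085.279295
V = π·3.25² × L = 33.183072 × 1085.279295 = 36012.901417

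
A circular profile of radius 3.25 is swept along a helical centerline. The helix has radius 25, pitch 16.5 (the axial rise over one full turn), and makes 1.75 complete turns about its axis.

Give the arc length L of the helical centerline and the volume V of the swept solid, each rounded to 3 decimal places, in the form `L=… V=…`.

2πR = 2π·25 = 157.079633
per-turn = √(157.079633² + 16.5²) = √(24674.0110 + 272.25) = √24946.2610 = 157.943854
L = 1.75 × 157.943854 = 276.401744
V = π·3.25² × L = 33.183072 × 276.401744 = 9171.859098

L=276.402 V=9171.859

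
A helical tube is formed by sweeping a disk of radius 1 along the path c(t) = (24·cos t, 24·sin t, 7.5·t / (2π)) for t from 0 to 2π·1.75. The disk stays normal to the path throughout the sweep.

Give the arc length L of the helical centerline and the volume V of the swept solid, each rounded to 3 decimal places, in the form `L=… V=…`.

2πR = 2π·24 = 150.796447
per-turn = √(150.796447² + 7.5²) = √(22739.5685 + 56.25) = √22795.8185 = 150.982842
L = 1.75 × 150.982842 = 264.219973
V = π·1² × L = 3.141593 × 264.219973 = 830.071527

L=264.220 V=830.072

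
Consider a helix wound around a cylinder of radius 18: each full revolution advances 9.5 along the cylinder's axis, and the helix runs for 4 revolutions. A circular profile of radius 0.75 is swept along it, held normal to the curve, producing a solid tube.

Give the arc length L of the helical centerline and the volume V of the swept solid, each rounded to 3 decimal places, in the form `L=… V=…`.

2πR = 2π·18 = 113.097336
per-turn = √(113.097336² + 9.5²) = √(12791.0073 + 90.25) = √12881.2573 = 113.495627
L = 4 × 113.495627 = 453.982507
V = π·0.75² × L = 1.767146 × 453.982507 = 802.253312

L=453.983 V=802.253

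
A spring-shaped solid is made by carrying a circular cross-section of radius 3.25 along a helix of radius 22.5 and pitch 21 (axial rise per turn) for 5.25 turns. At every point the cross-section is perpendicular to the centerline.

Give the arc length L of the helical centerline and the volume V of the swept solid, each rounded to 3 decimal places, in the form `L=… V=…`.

2πR = 2π·22.5 = 141.371669
per-turn = √(141.371669² + 21²) = √(19985.9489 + 441) = √20426.9489 = 142.922877
L = 5.25 × 142.922877 = 750.345107
V = π·3.25² × L = 33.183072 × 750.345107 = 24898.756009

L=750.345 V=24898.756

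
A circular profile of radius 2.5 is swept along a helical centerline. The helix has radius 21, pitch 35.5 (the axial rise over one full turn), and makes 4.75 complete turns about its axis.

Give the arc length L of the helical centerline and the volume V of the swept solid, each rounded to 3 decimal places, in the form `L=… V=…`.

L=649.036 V=12743.783

2πR = 2π·21 = 131.946891
per-turn = √(131.946891² + 35.5²) = √(17409.9822 + 1260.25) = √18670.2322 = 136.639058
L = 4.75 × 136.639058 = 649.035525
V = π·2.5² × L = 19.634954 × 649.035525 = 12743.782740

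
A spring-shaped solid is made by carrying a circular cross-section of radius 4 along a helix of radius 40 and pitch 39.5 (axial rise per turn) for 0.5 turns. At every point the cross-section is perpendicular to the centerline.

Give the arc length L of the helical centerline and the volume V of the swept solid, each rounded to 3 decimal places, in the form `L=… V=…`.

L=127.206 V=6394.083

2πR = 2π·40 = 251.327412
per-turn = √(251.327412² + 39.5²) = √(63165.4682 + 1560.25) = √64725.7182 = 254.412496
L = 0.5 × 254.412496 = 127.206248
V = π·4² × L = 50.265482 × 127.206248 = 6394.083430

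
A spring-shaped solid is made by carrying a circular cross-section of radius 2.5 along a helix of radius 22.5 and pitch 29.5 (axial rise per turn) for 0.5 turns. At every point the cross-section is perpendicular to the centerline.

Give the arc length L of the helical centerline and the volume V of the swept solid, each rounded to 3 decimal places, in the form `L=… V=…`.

L=72.208 V=1417.808

2πR = 2π·22.5 = 141.371669
per-turn = √(141.371669² + 29.5²) = √(19985.9489 + 870.25) = √20856.1989 = 144.416754
L = 0.5 × 144.416754 = 72.208377
V = π·2.5² × L = 19.634954 × 72.208377 = 1417.808170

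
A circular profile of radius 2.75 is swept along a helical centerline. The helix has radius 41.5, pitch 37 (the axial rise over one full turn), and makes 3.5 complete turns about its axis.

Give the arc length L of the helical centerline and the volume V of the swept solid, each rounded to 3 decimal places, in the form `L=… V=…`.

2πR = 2π·41.5 = 260.752190
per-turn = √(260.752190² + 37²) = √(67991.7047 + 1369) = √69360.7047 = 263.364205
L = 3.5 × 263.364205 = 921.774719
V = π·2.75² × L = 23.758294 × 921.774719 = 21899.795187

L=921.775 V=21899.795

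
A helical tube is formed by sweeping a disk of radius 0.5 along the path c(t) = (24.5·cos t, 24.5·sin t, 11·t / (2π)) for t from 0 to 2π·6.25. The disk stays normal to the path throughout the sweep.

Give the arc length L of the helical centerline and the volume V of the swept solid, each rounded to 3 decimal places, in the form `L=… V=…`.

L=964.566 V=757.568

2πR = 2π·24.5 = 153.938040
per-turn = √(153.938040² + 11²) = √(23696.9202 + 121) = √23817.9202 = 154.330555
L = 6.25 × 154.330555 = 964.565968
V = π·0.5² × L = 0.785398 × 964.565968 = 757.568340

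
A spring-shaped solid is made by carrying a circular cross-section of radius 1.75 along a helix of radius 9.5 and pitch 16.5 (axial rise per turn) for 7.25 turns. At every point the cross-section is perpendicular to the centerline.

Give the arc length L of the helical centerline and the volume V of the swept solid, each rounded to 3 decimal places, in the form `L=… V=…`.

L=448.984 V=4319.731

2πR = 2π·9.5 = 59.690260
per-turn = √(59.690260² + 16.5²) = √(3562.9272 + 272.25) = √3835.1772 = 61.928807
L = 7.25 × 61.928807 = 448.983854
V = π·1.75² × L = 9.621128 × 448.983854 = 4319.730904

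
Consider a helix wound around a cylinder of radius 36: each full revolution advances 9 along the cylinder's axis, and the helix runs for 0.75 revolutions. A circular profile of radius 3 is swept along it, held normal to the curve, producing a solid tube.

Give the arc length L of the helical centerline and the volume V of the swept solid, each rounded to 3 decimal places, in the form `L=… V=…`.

2πR = 2π·36 = 226.194671
per-turn = √(226.194671² + 9²) = √(51164.0292 + 81) = √51245.0292 = 226.373650
L = 0.75 × 226.373650 = 169.780237
V = π·3² × L = 28.274334 × 169.780237 = 4800.423112

L=169.780 V=4800.423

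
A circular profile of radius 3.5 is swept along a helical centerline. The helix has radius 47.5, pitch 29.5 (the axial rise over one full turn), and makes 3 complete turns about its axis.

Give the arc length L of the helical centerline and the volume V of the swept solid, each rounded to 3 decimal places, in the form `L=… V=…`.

L=899.717 V=34625.172

2πR = 2π·47.5 = 298.451302
per-turn = √(298.451302² + 29.5²) = √(89073.1797 + 870.25) = √89943.4297 = 299.905701
L = 3 × 299.905701 = 899.717104
V = π·3.5² × L = 38.484510 × 899.717104 = 34625.171897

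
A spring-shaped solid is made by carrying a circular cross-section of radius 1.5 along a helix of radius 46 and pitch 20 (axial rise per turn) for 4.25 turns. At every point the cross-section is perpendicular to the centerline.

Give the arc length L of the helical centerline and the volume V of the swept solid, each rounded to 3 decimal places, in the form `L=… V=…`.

L=1231.300 V=8703.548

2πR = 2π·46 = 289.026524
per-turn = √(289.026524² + 20²) = √(83536.3317 + 400) = √83936.3317 = 289.717676
L = 4.25 × 289.717676 = 1231.300122
V = π·1.5² × L = 7.068583 × 1231.300122 = 8703.547690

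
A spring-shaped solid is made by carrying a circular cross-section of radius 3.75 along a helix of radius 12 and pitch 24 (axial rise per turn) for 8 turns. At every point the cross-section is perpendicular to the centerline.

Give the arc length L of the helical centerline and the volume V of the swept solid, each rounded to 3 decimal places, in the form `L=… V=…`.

2πR = 2π·12 = 75.398224
per-turn = √(75.398224² + 24²) = √(5684.8921 + 576) = √6260.8921 = 79.125799
L = 8 × 79.125799 = 633.006395
V = π·3.75² × L = 44.178647 × 633.006395 = 27965.365896

L=633.006 V=27965.366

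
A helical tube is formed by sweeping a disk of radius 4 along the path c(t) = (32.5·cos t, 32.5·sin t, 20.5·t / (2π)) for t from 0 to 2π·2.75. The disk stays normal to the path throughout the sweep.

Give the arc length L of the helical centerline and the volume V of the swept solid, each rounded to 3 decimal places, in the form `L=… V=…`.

L=564.382 V=28368.950

2πR = 2π·32.5 = 204.203522
per-turn = √(204.203522² + 20.5²) = √(41699.0786 + 420.25) = √42119.3286 = 205.229941
L = 2.75 × 205.229941 = 564.382337
V = π·4² × L = 50.265482 × 564.382337 = 28368.950468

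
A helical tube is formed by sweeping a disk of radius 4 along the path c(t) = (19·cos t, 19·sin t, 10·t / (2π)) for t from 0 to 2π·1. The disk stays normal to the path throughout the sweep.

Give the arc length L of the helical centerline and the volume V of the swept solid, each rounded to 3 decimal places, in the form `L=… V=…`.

L=119.799 V=6021.735

2πR = 2π·19 = 119.380521
per-turn = √(119.380521² + 10²) = √(14251.7088 + 100) = √14351.7088 = 119.798618
L = 1 × 119.798618 = 119.798618
V = π·4² × L = 50.265482 × 119.798618 = 6021.735306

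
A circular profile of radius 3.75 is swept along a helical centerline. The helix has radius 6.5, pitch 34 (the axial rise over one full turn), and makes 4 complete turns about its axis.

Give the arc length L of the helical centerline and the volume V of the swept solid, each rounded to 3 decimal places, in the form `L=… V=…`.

2πR = 2π·6.5 = 40.840704
per-turn = √(40.840704² + 34²) = √(1667.9631 + 1156) = √2823.9631 = 53.140974
L = 4 × 53.140974 = 212.563897
V = π·3.75² × L = 44.178647 × 212.563897 = 9390.785304

L=212.564 V=9390.785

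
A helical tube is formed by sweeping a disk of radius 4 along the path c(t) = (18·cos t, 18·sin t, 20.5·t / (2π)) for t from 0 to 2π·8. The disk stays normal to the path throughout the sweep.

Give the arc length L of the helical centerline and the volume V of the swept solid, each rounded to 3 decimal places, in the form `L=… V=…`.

2πR = 2π·18 = 113.097336
per-turn = √(113.097336² + 20.5²) = √(12791.0073 + 420.25) = √13211.2573 = 114.940234
L = 8 × 114.940234 = 919.521869
V = π·4² × L = 50.265482 × 919.521869 = 46220.210372

L=919.522 V=46220.210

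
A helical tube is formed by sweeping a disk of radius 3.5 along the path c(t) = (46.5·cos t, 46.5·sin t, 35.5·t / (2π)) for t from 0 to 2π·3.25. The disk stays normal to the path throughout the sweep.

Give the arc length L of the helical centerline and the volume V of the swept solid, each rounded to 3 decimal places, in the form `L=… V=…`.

L=956.530 V=36811.590

2πR = 2π·46.5 = 292.168117
per-turn = √(292.168117² + 35.5²) = √(85362.2085 + 1260.25) = √86622.4585 = 294.316935
L = 3.25 × 294.316935 = 956.530040
V = π·3.5² × L = 38.484510 × 956.530040 = 36811.589898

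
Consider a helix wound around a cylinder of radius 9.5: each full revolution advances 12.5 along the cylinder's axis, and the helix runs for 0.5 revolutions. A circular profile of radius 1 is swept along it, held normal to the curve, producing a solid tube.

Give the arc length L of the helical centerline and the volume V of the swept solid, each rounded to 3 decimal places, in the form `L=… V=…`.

L=30.493 V=95.795

2πR = 2π·9.5 = 59.690260
per-turn = √(59.690260² + 12.5²) = √(3562.9272 + 156.25) = √3719.1772 = 60.985057
L = 0.5 × 60.985057 = 30.492529
V = π·1² × L = 3.141593 × 30.492529 = 95.795104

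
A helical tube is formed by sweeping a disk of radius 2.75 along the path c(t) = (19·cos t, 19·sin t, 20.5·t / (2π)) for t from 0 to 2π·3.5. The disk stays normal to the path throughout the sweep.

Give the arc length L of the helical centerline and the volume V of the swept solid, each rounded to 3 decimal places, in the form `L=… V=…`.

2πR = 2π·19 = 119.380521
per-turn = √(119.380521² + 20.5²) = √(14251.7088 + 420.25) = √14671.9588 = 121.127861
L = 3.5 × 121.127861 = 423.947514
V = π·2.75² × L = 23.758294 × 423.947514 = 10072.269869

L=423.948 V=10072.270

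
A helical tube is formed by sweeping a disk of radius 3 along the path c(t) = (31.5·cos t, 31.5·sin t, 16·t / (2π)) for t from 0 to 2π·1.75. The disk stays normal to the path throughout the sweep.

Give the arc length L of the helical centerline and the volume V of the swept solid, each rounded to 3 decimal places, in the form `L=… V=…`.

2πR = 2π·31.5 = 197.920337
per-turn = √(197.920337² + 16²) = √(39172.4599 + 256) = √39428.4599 = 198.566009
L = 1.75 × 198.566009 = 347.490515
V = π·3² × L = 28.274334 × 347.490515 = 9825.062855

L=347.491 V=9825.063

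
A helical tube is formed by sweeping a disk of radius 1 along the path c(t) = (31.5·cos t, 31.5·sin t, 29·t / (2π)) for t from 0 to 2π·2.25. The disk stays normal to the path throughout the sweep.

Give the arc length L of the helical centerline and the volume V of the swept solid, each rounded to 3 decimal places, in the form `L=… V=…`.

L=450.076 V=1413.955

2πR = 2π·31.5 = 197.920337
per-turn = √(197.920337² + 29²) = √(39172.4599 + 841) = √40013.4599 = 200.033647
L = 2.25 × 200.033647 = 450.075705
V = π·1² × L = 3.141593 × 450.075705 = 1413.954530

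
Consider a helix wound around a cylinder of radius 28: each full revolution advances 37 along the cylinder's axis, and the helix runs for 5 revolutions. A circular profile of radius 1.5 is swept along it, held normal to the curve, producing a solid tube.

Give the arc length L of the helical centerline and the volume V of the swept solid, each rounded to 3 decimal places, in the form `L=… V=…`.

2πR = 2π·28 = 175.929189
per-turn = √(175.929189² + 37²) = √(30951.0794 + 1369) = √32320.0794 = 179.777861
L = 5 × 179.777861 = 898.889306
V = π·1.5² × L = 7.068583 × 898.889306 = 6353.874093

L=898.889 V=6353.874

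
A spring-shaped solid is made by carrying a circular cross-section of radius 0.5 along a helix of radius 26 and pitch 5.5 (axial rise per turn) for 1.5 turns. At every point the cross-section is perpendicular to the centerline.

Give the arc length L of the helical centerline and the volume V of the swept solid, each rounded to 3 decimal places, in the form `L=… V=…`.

2πR = 2π·26 = 163.362818
per-turn = √(163.362818² + 5.5²) = √(26687.4103 + 30.25) = √26717.6603 = 163.455377
L = 1.5 × 163.455377 = 245.183066
V = π·0.5² × L = 0.785398 × 245.183066 = 192.566329

L=245.183 V=192.566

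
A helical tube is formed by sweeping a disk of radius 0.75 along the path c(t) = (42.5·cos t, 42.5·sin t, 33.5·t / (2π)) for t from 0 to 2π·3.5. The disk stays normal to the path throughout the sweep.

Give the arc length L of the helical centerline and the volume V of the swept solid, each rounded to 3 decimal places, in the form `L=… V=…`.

L=941.950 V=1664.563

2πR = 2π·42.5 = 267.035376
per-turn = √(267.035376² + 33.5²) = √(71307.8918 + 1122.25) = √72430.1418 = 269.128486
L = 3.5 × 269.128486 = 941.949700
V = π·0.75² × L = 1.767146 × 941.949700 = 1664.562520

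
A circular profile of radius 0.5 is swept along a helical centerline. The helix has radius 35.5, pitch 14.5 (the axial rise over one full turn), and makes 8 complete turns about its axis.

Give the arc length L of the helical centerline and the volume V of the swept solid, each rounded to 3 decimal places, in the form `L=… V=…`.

2πR = 2π·35.5 = 223.053078
per-turn = √(223.053078² + 14.5²) = √(49752.6758 + 210.25) = √49962.9258 = 223.523882
L = 8 × 223.523882 = 1788.191055
V = π·0.5² × L = 0.785398 × 1788.191055 = 1404.441971

L=1788.191 V=1404.442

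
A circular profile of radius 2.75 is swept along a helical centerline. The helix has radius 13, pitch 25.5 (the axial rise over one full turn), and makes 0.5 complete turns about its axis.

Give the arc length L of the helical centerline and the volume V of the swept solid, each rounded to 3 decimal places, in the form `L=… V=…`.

2πR = 2π·13 = 81.681409
per-turn = √(81.681409² + 25.5²) = √(6671.8526 + 650.25) = √7322.1026 = 85.569285
L = 0.5 × 85.569285 = 42.784643
V = π·2.75² × L = 23.758294 × 42.784643 = 1016.490137

L=42.785 V=1016.490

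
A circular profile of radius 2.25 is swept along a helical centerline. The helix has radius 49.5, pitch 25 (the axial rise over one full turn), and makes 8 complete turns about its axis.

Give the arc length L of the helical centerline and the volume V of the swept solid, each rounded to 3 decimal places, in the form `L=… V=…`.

2πR = 2π·49.5 = 311.017673
per-turn = √(311.017673² + 25²) = √(96731.9927 + 625) = √97356.9927 = 312.020821
L = 8 × 312.020821 = 2496.166568
V = π·2.25² × L = 15.904313 × 2496.166568 = 39699.813920

L=2496.167 V=39699.814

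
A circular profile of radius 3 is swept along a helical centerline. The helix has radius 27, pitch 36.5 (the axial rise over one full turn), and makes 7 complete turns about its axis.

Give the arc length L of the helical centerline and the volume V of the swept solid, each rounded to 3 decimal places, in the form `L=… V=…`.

2πR = 2π·27 = 169.646003
per-turn = √(169.646003² + 36.5²) = √(28779.7664 + 1332.25) = √30112.0164 = 173.528143
L = 7 × 173.528143 = 1214.697001
V = π·3² × L = 28.274334 × 1214.697001 = 34344.748584

L=1214.697 V=34344.749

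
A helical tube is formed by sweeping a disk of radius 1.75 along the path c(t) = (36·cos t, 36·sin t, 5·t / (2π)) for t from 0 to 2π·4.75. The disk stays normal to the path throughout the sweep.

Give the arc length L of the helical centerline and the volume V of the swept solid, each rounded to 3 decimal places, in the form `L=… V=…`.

2πR = 2π·36 = 226.194671
per-turn = √(226.194671² + 5²) = √(51164.0292 + 25) = √51189.0292 = 226.249926
L = 4.75 × 226.249926 = 1074.687151
V = π·1.75² × L = 9.621128 × 1074.687151 = 10339.702100

L=1074.687 V=10339.702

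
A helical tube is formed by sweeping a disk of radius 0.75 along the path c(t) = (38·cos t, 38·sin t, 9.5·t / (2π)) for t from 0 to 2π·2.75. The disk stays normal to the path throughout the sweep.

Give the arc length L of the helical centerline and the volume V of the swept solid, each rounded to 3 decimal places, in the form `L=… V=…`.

L=657.112 V=1161.213

2πR = 2π·38 = 238.761042
per-turn = √(238.761042² + 9.5²) = √(57006.8350 + 90.25) = √57097.0850 = 238.949963
L = 2.75 × 238.949963 = 657.112399
V = π·0.75² × L = 1.767146 × 657.112399 = 1161.213461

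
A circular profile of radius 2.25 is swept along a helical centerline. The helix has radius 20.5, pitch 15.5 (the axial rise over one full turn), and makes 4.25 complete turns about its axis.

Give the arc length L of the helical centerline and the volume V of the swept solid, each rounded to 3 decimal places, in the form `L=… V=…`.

L=551.372 V=8769.191

2πR = 2π·20.5 = 128.805299
per-turn = √(128.805299² + 15.5²) = √(16590.8050 + 240.25) = √16831.0550 = 129.734556
L = 4.25 × 129.734556 = 551.371863
V = π·2.25² × L = 15.904313 × 551.371863 = 8769.190577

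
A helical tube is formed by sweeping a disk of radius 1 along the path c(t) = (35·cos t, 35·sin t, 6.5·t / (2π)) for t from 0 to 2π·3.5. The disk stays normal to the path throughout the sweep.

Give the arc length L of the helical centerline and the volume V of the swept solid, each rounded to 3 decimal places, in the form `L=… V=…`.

L=770.026 V=2419.109

2πR = 2π·35 = 219.911486
per-turn = √(219.911486² + 6.5²) = √(48361.0616 + 42.25) = √48403.3116 = 220.007526
L = 3.5 × 220.007526 = 770.026342
V = π·1² × L = 3.141593 × 770.026342 = 2419.109098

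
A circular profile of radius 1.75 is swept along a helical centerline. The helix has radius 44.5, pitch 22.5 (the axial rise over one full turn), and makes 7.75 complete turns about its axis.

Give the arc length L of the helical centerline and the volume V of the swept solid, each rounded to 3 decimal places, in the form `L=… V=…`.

L=2173.918 V=20915.545

2πR = 2π·44.5 = 279.601746
per-turn = √(279.601746² + 22.5²) = √(78177.1365 + 506.25) = √78683.3865 = 280.505591
L = 7.75 × 280.505591 = 2173.918329
V = π·1.75² × L = 9.621128 × 2173.918329 = 20915.545417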